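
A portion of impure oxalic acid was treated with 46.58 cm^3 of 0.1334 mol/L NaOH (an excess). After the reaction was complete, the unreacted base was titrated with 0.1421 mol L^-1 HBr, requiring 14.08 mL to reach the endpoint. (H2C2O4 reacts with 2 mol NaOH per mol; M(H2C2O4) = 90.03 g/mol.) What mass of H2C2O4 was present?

0.190 g

Total n(NaOH) added = 0.1334 x 0.04658 = 0.006214 mol.
n(HBr) used = 0.1421 x 0.01408 = 0.002001 mol, which equals the excess n(NaOH).
So n(NaOH) consumed by the sample = 0.006214 - 0.002001 = 0.004213 mol.
n(H2C2O4) = 0.004213 / 2 = 0.002107 mol.
mass = 0.002107 mol x 90.03 g/mol = 0.190 g.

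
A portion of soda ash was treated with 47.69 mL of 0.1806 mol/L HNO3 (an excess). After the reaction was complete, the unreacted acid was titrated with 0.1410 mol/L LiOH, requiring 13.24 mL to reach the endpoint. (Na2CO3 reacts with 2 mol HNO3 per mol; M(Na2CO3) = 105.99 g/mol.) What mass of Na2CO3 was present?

0.358 g

Total n(HNO3) added = 0.1806 x 0.04769 = 0.008613 mol.
n(LiOH) used = 0.1410 x 0.01324 = 0.001867 mol, which equals the excess n(HNO3).
So n(HNO3) consumed by the sample = 0.008613 - 0.001867 = 0.006746 mol.
n(Na2CO3) = 0.006746 / 2 = 0.003373 mol.
mass = 0.003373 mol x 105.99 g/mol = 0.358 g.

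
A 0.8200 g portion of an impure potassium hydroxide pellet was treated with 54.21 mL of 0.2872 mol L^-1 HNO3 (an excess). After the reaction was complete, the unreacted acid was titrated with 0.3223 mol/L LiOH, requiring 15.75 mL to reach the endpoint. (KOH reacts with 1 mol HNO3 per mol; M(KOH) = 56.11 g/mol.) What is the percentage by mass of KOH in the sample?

71.8%

Total n(HNO3) added = 0.2872 x 0.05421 = 0.01557 mol.
n(LiOH) used = 0.3223 x 0.01575 = 0.005076 mol, which equals the excess n(HNO3).
So n(HNO3) consumed by the sample = 0.01557 - 0.005076 = 0.01049 mol.
n(KOH) = 0.01049 / 1 = 0.01049 mol.
mass KOH = 0.01049 x 56.11 = 0.5888 g, so %KOH = 0.5888/0.8200 x 100 = 71.8%.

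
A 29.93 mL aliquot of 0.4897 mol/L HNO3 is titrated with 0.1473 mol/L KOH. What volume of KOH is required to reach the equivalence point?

99.5 mL

n(HNO3) = 0.4897 mol/L x 0.02993 L = 0.01466 mol.
At equivalence n(KOH) = n(HNO3) = 0.01466 mol.
V(KOH) = 0.01466 / 0.1473 = 0.09950 L = 99.5 mL.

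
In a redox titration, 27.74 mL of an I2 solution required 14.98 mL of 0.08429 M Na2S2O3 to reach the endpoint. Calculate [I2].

n(Na2S2O3) = 0.08429 x 0.01498 = 0.001263 mol.
From the balanced equation, 2 mol Na2S2O3 reacts with 1 mol I2, so n(I2) = 0.001263 x 1/2 = 0.0006313 mol.
[I2] = 0.0006313 / 0.02774 L = 0.0228 M.

0.0228 M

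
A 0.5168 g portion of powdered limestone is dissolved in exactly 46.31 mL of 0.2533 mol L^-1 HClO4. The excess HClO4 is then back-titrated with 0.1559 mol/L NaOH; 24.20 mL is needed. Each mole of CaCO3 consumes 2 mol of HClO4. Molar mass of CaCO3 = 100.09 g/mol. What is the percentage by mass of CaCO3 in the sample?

77.1%

Total n(HClO4) added = 0.2533 x 0.04631 = 0.01173 mol.
n(NaOH) used = 0.1559 x 0.02420 = 0.003773 mol, which equals the excess n(HClO4).
So n(HClO4) consumed by the sample = 0.01173 - 0.003773 = 0.007958 mol.
n(CaCO3) = 0.007958 / 2 = 0.003979 mol.
mass CaCO3 = 0.003979 x 100.09 = 0.3982 g, so %CaCO3 = 0.3982/0.5168 x 100 = 77.1%.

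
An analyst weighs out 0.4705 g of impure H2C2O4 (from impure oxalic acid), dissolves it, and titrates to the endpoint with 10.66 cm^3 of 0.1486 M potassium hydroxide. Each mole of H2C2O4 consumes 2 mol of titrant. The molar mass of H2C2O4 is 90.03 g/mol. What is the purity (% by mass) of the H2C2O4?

n(KOH) = 0.1486 x 0.01066 = 0.001584 mol.
n(H2C2O4) = 0.001584 / 2 = 0.0007920 mol.
mass of H2C2O4 = 0.0007920 x 90.03 = 0.07131 g.
% purity = 0.07131 / 0.4705 x 100 = 15.2%.

15.2%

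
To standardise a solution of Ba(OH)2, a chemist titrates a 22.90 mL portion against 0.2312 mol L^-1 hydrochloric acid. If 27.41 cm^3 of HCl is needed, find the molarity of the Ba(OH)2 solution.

0.138 M

n(HCl) delivered = 0.2312 x 0.02741 = 0.006337 mol.
The reaction is 1 Ba(OH)2 + 2 HCl, so n(Ba(OH)2) = 0.006337 x 1/2 = 0.003169 mol.
[Ba(OH)2] = 0.003169 mol / 0.02290 L = 0.138 M.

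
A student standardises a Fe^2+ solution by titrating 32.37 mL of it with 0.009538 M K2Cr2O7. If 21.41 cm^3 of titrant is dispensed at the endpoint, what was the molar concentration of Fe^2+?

0.0379 M

n(K2Cr2O7) = 0.009538 x 0.02141 = 0.0002042 mol.
From the balanced equation, 1 mol K2Cr2O7 reacts with 6 mol Fe^2+, so n(Fe^2+) = 0.0002042 x 6/1 = 0.001225 mol.
[Fe^2+] = 0.001225 / 0.03237 L = 0.0379 M.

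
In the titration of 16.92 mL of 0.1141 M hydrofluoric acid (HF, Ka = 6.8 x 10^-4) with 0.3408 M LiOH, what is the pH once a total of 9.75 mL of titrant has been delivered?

n(acid) = 0.1141 x 0.01692 = 0.001931 mol; n(LiOH) added = 0.3408 x 0.009750 = 0.003323 mol.
Base is in excess by 0.003323 - 0.001931 = 0.001392 mol in a total volume of 0.02667 L.
[OH^-] = 0.001392/0.02667 = 0.05220 M, so pOH = 1.28 and pH = 14.00 - 1.28 = 12.72.

12.72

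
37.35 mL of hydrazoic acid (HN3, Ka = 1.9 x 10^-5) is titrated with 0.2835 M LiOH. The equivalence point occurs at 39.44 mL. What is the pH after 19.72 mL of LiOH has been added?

4.72

19.72 mL is exactly half the equivalence volume (39.44/2), i.e. the half-equivalence point.
There, n(HA) = n(A^-), so pH = pKa = -log(1.9 x 10^-5) = 4.72.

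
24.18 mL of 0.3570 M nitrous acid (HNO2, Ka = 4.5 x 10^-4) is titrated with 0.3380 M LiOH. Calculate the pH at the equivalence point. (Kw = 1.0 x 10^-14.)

8.29

n(HNO2) = 0.3570 x 0.02418 = 0.008632 mol; V(LiOH) at equivalence = 0.008632/0.3380 = 0.02554 L.
At equivalence all the acid is converted to NO2-; total volume = 0.02418 + 0.02554 = 0.04972 L, so [NO2-] = 0.008632/0.04972 = 0.1736 M.
Kb = Kw/Ka = 1.0e-14 / 4.5 x 10^-4 = 2.22e-11.
[OH^-] = sqrt(Kb x [NO2-]) = sqrt(2.22e-11 x 0.1736) = 1.96e-6 M.
pOH = 5.71, so pH = 14.00 - 5.71 = 8.29.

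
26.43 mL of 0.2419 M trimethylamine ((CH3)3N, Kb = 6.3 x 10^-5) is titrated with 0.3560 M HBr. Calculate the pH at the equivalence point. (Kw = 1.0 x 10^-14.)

5.32

n((CH3)3N) = 0.2419 x 0.02643 = 0.006393 mol; V(HBr) at equivalence = 0.006393/0.3560 = 0.01796 L.
At equivalence the base is fully converted to (CH3)3NH+; total volume = 0.04439 L, so [(CH3)3NH+] = 0.006393/0.04439 = 0.1440 M.
Ka((CH3)3NH+) = Kw/Kb = 1.0e-14 / 6.3 x 10^-5 = 1.59e-10.
[H^+] = sqrt(Ka x [(CH3)3NH+]) = sqrt(1.59e-10 x 0.1440) = 4.78e-6 M.
pH = -log(4.78e-6) = 5.32.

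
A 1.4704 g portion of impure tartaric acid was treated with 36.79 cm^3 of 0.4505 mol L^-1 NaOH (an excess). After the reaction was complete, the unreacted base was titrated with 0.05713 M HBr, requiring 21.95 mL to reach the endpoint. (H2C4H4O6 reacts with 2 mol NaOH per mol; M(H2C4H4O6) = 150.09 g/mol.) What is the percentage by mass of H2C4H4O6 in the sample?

78.2%

Total n(NaOH) added = 0.4505 x 0.03679 = 0.01657 mol.
n(HBr) used = 0.05713 x 0.02195 = 0.001254 mol, which equals the excess n(NaOH).
So n(NaOH) consumed by the sample = 0.01657 - 0.001254 = 0.01532 mol.
n(H2C4H4O6) = 0.01532 / 2 = 0.007660 mol.
mass H2C4H4O6 = 0.007660 x 150.09 = 1.150 g, so %H2C4H4O6 = 1.150/1.4704 x 100 = 78.2%.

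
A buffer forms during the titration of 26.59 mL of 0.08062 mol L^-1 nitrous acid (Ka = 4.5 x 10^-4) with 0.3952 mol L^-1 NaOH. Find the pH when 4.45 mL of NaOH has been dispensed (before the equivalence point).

Initial n(HNO2) = 0.08062 x 0.02659 = 0.002144 mol.
n(NaOH) added = 0.3952 x 0.004450 = 0.001759 mol, converting that many moles of HNO2 to NO2-.
Remaining n(HNO2) = 0.0003850 mol; n(NO2-) = 0.001759 mol.
By Henderson-Hasselbalch, pH = pKa + log([A^-]/[HA]) = 3.35 + log(0.001759/0.0003850) = 3.35 + (+0.66) = 4.01.

4.01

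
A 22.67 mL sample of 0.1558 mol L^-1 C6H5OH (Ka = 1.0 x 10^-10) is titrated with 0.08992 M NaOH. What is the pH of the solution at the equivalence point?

11.38

n(C6H5OH) = 0.1558 x 0.02267 = 0.003532 mol; V(NaOH) at equivalence = 0.003532/0.08992 = 0.03928 L.
At equivalence all the acid is converted to C6H5O-; total volume = 0.02267 + 0.03928 = 0.06195 L, so [C6H5O-] = 0.003532/0.06195 = 0.05701 M.
Kb = Kw/Ka = 1.0e-14 / 1.0 x 10^-10 = 0.000100.
[OH^-] = sqrt(Kb x [C6H5O-]) = sqrt(0.000100 x 0.05701) = 0.00239 M.
pOH = 2.62, so pH = 14.00 - 2.62 = 11.38.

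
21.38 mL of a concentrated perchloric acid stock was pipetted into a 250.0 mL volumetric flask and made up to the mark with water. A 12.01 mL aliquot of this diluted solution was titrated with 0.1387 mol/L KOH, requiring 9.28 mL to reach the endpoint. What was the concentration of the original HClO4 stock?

1.25 M

n(KOH) = 0.1387 x 0.009280 = 0.001287 mol.
n(HClO4) in the aliquot = 0.001287 mol.
[diluted HClO4] = 0.001287 / 0.01201 = 0.1072 M.
Dilution factor = 250.0/21.38 = 11.69, so [stock] = 0.1072 x 11.69 = 1.25 M.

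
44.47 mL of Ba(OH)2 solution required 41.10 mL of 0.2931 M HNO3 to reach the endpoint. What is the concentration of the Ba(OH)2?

n(HNO3) delivered = 0.2931 x 0.04110 = 0.01205 mol.
The reaction is 1 Ba(OH)2 + 2 HNO3, so n(Ba(OH)2) = 0.01205 x 1/2 = 0.006023 mol.
[Ba(OH)2] = 0.006023 mol / 0.04447 L = 0.135 M.

0.135 M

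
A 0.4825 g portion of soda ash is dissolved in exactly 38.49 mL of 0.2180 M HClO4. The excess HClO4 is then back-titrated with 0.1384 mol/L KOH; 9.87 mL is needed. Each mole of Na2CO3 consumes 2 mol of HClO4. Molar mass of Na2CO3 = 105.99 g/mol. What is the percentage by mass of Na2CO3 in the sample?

77.2%

Total n(HClO4) added = 0.2180 x 0.03849 = 0.008391 mol.
n(KOH) used = 0.1384 x 0.009870 = 0.001366 mol, which equals the excess n(HClO4).
So n(HClO4) consumed by the sample = 0.008391 - 0.001366 = 0.007025 mol.
n(Na2CO3) = 0.007025 / 2 = 0.003512 mol.
mass Na2CO3 = 0.003512 x 105.99 = 0.3723 g, so %Na2CO3 = 0.3723/0.4825 x 100 = 77.2%.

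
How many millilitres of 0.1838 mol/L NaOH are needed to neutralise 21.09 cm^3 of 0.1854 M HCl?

n(HCl) = 0.1854 mol/L x 0.02109 L = 0.003910 mol.
At equivalence n(NaOH) = n(HCl) = 0.003910 mol.
V(NaOH) = 0.003910 / 0.1838 = 0.02127 L = 21.3 mL.

21.3 mL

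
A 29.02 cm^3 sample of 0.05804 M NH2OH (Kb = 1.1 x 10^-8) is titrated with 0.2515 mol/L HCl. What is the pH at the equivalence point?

n(NH2OH) = 0.05804 x 0.02902 = 0.001684 mol; V(HCl) at equivalence = 0.001684/0.2515 = 0.006697 L.
At equivalence the base is fully converted to NH3OH+; total volume = 0.03572 L, so [NH3OH+] = 0.001684/0.03572 = 0.04716 M.
Ka(NH3OH+) = Kw/Kb = 1.0e-14 / 1.1 x 10^-8 = 9.09e-7.
[H^+] = sqrt(Ka x [NH3OH+]) = sqrt(9.09e-7 x 0.04716) = 0.000207 M.
pH = -log(0.000207) = 3.68.

3.68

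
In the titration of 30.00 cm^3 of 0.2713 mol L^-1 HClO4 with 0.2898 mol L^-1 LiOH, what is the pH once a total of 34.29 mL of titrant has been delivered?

n(acid) = 0.2713 x 0.03000 = 0.008139 mol; n(LiOH) added = 0.2898 x 0.03429 = 0.009937 mol.
Base is in excess by 0.009937 - 0.008139 = 0.001798 mol in a total volume of 0.06429 L.
[OH^-] = 0.001798/0.06429 = 0.02797 M, so pOH = 1.55 and pH = 14.00 - 1.55 = 12.45.

12.45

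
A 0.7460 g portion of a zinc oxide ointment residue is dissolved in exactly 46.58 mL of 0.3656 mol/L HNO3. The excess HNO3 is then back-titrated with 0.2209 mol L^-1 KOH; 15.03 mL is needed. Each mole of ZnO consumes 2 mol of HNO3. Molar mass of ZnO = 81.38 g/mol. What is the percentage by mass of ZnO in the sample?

74.8%

Total n(HNO3) added = 0.3656 x 0.04658 = 0.01703 mol.
n(KOH) used = 0.2209 x 0.01503 = 0.003320 mol, which equals the excess n(HNO3).
So n(HNO3) consumed by the sample = 0.01703 - 0.003320 = 0.01371 mol.
n(ZnO) = 0.01371 / 2 = 0.006855 mol.
mass ZnO = 0.006855 x 81.38 = 0.5578 g, so %ZnO = 0.5578/0.7460 x 100 = 74.8%.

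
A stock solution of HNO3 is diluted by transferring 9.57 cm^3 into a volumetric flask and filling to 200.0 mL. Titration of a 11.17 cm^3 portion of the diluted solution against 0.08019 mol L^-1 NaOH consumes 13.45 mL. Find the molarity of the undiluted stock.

n(NaOH) = 0.08019 x 0.01345 = 0.001079 mol.
n(HNO3) in the aliquot = 0.001079 mol.
[diluted HNO3] = 0.001079 / 0.01117 = 0.09656 M.
Dilution factor = 200.0/9.570 = 20.90, so [stock] = 0.09656 x 20.90 = 2.02 M.

2.02 M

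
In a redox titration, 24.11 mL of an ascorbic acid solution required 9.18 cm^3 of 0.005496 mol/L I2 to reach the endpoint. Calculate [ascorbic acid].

0.00209 M

n(I2) = 0.005496 x 0.009180 = 5.045e-5 mol.
From the balanced equation, 1 mol I2 reacts with 1 mol ascorbic acid, so n(ascorbic acid) = 5.045e-5 x 1/1 = 5.045e-5 mol.
[ascorbic acid] = 5.045e-5 / 0.02411 L = 0.00209 M.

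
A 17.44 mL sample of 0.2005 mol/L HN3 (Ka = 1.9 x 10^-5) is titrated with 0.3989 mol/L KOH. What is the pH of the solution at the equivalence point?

8.92

n(HN3) = 0.2005 x 0.01744 = 0.003497 mol; V(KOH) at equivalence = 0.003497/0.3989 = 0.008766 L.
At equivalence all the acid is converted to N3-; total volume = 0.01744 + 0.008766 = 0.02621 L, so [N3-] = 0.003497/0.02621 = 0.1334 M.
Kb = Kw/Ka = 1.0e-14 / 1.9 x 10^-5 = 5.26e-10.
[OH^-] = sqrt(Kb x [N3-]) = sqrt(5.26e-10 x 0.1334) = 8.38e-6 M.
pOH = 5.08, so pH = 14.00 - 5.08 = 8.92.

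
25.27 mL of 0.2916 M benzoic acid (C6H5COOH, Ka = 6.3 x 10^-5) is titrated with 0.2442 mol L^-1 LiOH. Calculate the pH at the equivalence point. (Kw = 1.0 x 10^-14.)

8.66

n(C6H5COOH) = 0.2916 x 0.02527 = 0.007369 mol; V(LiOH) at equivalence = 0.007369/0.2442 = 0.03017 L.
At equivalence all the acid is converted to C6H5COO-; total volume = 0.02527 + 0.03017 = 0.05544 L, so [C6H5COO-] = 0.007369/0.05544 = 0.1329 M.
Kb = Kw/Ka = 1.0e-14 / 6.3 x 10^-5 = 1.59e-10.
[OH^-] = sqrt(Kb x [C6H5COO-]) = sqrt(1.59e-10 x 0.1329) = 4.59e-6 M.
pOH = 5.34, so pH = 14.00 - 5.34 = 8.66.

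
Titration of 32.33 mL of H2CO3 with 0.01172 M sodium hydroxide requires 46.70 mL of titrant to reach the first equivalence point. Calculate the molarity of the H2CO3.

0.0169 M

n(NaOH) = 0.01172 x 0.04670 = 0.0005473 mol.
At the first equivalence point, 1 mol OH^- react per mol H2CO3, so n(H2CO3) = 0.0005473 / 1 = 0.0005473 mol.
[H2CO3] = 0.0005473 / 0.03233 L = 0.0169 M.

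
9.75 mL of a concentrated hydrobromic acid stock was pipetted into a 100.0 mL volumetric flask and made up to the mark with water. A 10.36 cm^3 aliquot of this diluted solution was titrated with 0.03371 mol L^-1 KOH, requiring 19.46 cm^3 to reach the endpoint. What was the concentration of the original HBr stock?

n(KOH) = 0.03371 x 0.01946 = 0.0006560 mol.
n(HBr) in the aliquot = 0.0006560 mol.
[diluted HBr] = 0.0006560 / 0.01036 = 0.06332 M.
Dilution factor = 100.0/9.750 = 10.26, so [stock] = 0.06332 x 10.26 = 0.649 M.

0.649 M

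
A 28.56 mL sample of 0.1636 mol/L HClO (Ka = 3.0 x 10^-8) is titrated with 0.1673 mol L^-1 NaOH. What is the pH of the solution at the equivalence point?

n(HClO) = 0.1636 x 0.02856 = 0.004672 mol; V(NaOH) at equivalence = 0.004672/0.1673 = 0.02793 L.
At equivalence all the acid is converted to ClO-; total volume = 0.02856 + 0.02793 = 0.05649 L, so [ClO-] = 0.004672/0.05649 = 0.08271 M.
Kb = Kw/Ka = 1.0e-14 / 3.0 x 10^-8 = 3.33e-7.
[OH^-] = sqrt(Kb x [ClO-]) = sqrt(3.33e-7 x 0.08271) = 0.000166 M.
pOH = 3.78, so pH = 14.00 - 3.78 = 10.22.

10.22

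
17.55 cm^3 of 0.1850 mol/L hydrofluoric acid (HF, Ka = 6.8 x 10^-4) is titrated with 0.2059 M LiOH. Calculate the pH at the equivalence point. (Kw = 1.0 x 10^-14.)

n(HF) = 0.1850 x 0.01755 = 0.003247 mol; V(LiOH) at equivalence = 0.003247/0.2059 = 0.01577 L.
At equivalence all the acid is converted to F-; total volume = 0.01755 + 0.01577 = 0.03332 L, so [F-] = 0.003247/0.03332 = 0.09745 M.
Kb = Kw/Ka = 1.0e-14 / 6.8 x 10^-4 = 1.47e-11.
[OH^-] = sqrt(Kb x [F-]) = sqrt(1.47e-11 x 0.09745) = 1.20e-6 M.
pOH = 5.92, so pH = 14.00 - 5.92 = 8.08.

8.08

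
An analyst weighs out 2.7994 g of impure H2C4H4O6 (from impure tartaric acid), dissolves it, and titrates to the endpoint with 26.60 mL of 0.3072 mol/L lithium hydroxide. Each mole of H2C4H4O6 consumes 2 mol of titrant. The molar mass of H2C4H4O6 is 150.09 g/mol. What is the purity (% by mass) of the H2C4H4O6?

21.9%

n(LiOH) = 0.3072 x 0.02660 = 0.008172 mol.
n(H2C4H4O6) = 0.008172 / 2 = 0.004086 mol.
mass of H2C4H4O6 = 0.004086 x 150.09 = 0.6132 g.
% purity = 0.6132 / 2.7994 x 100 = 21.9%.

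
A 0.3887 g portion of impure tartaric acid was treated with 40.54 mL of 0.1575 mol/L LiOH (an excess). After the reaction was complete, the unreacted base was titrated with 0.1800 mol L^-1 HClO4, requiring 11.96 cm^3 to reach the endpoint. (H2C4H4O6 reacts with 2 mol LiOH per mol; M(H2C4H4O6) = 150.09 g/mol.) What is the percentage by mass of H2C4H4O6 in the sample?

81.7%

Total n(LiOH) added = 0.1575 x 0.04054 = 0.006385 mol.
n(HClO4) used = 0.1800 x 0.01196 = 0.002153 mol, which equals the excess n(LiOH).
So n(LiOH) consumed by the sample = 0.006385 - 0.002153 = 0.004232 mol.
n(H2C4H4O6) = 0.004232 / 2 = 0.002116 mol.
mass H2C4H4O6 = 0.002116 x 150.09 = 0.3176 g, so %H2C4H4O6 = 0.3176/0.3887 x 100 = 81.7%.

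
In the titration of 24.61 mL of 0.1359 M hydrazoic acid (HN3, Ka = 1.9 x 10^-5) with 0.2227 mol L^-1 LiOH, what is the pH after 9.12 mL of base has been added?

4.91

Initial n(HN3) = 0.1359 x 0.02461 = 0.003344 mol.
n(LiOH) added = 0.2227 x 0.009120 = 0.002031 mol, converting that many moles of HN3 to N3-.
Remaining n(HN3) = 0.001313 mol; n(N3-) = 0.002031 mol.
By Henderson-Hasselbalch, pH = pKa + log([A^-]/[HA]) = 4.72 + log(0.002031/0.001313) = 4.72 + (+0.19) = 4.91.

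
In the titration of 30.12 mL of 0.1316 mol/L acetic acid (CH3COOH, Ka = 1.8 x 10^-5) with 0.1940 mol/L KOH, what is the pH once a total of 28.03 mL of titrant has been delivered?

n(acid) = 0.1316 x 0.03012 = 0.003964 mol; n(KOH) added = 0.1940 x 0.02803 = 0.005438 mol.
Base is in excess by 0.005438 - 0.003964 = 0.001474 mol in a total volume of 0.05815 L.
[OH^-] = 0.001474/0.05815 = 0.02535 M, so pOH = 1.60 and pH = 14.00 - 1.60 = 12.40.

12.40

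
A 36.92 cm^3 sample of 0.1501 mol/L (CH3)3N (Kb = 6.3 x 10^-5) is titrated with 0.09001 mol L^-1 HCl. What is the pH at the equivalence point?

n((CH3)3N) = 0.1501 x 0.03692 = 0.005542 mol; V(HCl) at equivalence = 0.005542/0.09001 = 0.06157 L.
At equivalence the base is fully converted to (CH3)3NH+; total volume = 0.09849 L, so [(CH3)3NH+] = 0.005542/0.09849 = 0.05627 M.
Ka((CH3)3NH+) = Kw/Kb = 1.0e-14 / 6.3 x 10^-5 = 1.59e-10.
[H^+] = sqrt(Ka x [(CH3)3NH+]) = sqrt(1.59e-10 x 0.05627) = 2.99e-6 M.
pH = -log(2.99e-6) = 5.52.

5.52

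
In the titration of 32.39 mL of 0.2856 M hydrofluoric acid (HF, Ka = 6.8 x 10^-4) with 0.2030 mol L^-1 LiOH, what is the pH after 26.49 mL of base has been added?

Initial n(HF) = 0.2856 x 0.03239 = 0.009251 mol.
n(LiOH) added = 0.2030 x 0.02649 = 0.005377 mol, converting that many moles of HF to F-.
Remaining n(HF) = 0.003873 mol; n(F-) = 0.005377 mol.
By Henderson-Hasselbalch, pH = pKa + log([A^-]/[HA]) = 3.17 + log(0.005377/0.003873) = 3.17 + (+0.14) = 3.31.

3.31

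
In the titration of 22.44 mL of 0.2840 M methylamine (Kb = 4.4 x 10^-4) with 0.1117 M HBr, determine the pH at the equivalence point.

n(CH3NH2) = 0.2840 x 0.02244 = 0.006373 mol; V(HBr) at equivalence = 0.006373/0.1117 = 0.05705 L.
At equivalence the base is fully converted to CH3NH3+; total volume = 0.07949 L, so [CH3NH3+] = 0.006373/0.07949 = 0.08017 M.
Ka(CH3NH3+) = Kw/Kb = 1.0e-14 / 4.4 x 10^-4 = 2.27e-11.
[H^+] = sqrt(Ka x [CH3NH3+]) = sqrt(2.27e-11 x 0.08017) = 1.35e-6 M.
pH = -log(1.35e-6) = 5.87.

5.87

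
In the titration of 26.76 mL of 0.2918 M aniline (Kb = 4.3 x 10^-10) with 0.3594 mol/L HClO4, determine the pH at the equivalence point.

n(C6H5NH2) = 0.2918 x 0.02676 = 0.007809 mol; V(HClO4) at equivalence = 0.007809/0.3594 = 0.02173 L.
At equivalence the base is fully converted to C6H5NH3+; total volume = 0.04849 L, so [C6H5NH3+] = 0.007809/0.04849 = 0.1610 M.
Ka(C6H5NH3+) = Kw/Kb = 1.0e-14 / 4.3 x 10^-10 = 2.33e-5.
[H^+] = sqrt(Ka x [C6H5NH3+]) = sqrt(2.33e-5 x 0.1610) = 0.00194 M.
pH = -log(0.00194) = 2.71.

2.71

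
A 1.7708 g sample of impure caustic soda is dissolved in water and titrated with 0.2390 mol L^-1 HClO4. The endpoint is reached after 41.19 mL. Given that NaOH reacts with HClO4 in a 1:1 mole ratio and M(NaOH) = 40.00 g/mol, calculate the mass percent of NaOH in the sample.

22.2%

n(HClO4) = 0.2390 x 0.04119 = 0.009844 mol.
n(NaOH) = 0.009844 / 1 = 0.009844 mol.
mass of NaOH = 0.009844 x 40.00 = 0.3938 g.
% purity = 0.3938 / 1.7708 x 100 = 22.2%.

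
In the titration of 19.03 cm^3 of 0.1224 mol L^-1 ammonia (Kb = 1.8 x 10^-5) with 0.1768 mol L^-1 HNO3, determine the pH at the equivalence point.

5.20

n(NH3) = 0.1224 x 0.01903 = 0.002329 mol; V(HNO3) at equivalence = 0.002329/0.1768 = 0.01317 L.
At equivalence the base is fully converted to NH4+; total volume = 0.03220 L, so [NH4+] = 0.002329/0.03220 = 0.07233 M.
Ka(NH4+) = Kw/Kb = 1.0e-14 / 1.8 x 10^-5 = 5.56e-10.
[H^+] = sqrt(Ka x [NH4+]) = sqrt(5.56e-10 x 0.07233) = 6.34e-6 M.
pH = -log(6.34e-6) = 5.20.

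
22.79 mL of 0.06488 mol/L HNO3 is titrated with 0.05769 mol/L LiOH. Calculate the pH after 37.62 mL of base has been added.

n(acid) = 0.06488 x 0.02279 = 0.001479 mol; n(LiOH) added = 0.05769 x 0.03762 = 0.002170 mol.
Base is in excess by 0.002170 - 0.001479 = 0.0006917 mol in a total volume of 0.06041 L.
[OH^-] = 0.0006917/0.06041 = 0.01145 M, so pOH = 1.94 and pH = 14.00 - 1.94 = 12.06.

12.06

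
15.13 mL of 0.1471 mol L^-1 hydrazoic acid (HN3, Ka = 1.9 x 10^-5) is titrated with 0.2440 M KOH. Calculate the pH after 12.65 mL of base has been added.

12.49

n(acid) = 0.1471 x 0.01513 = 0.002226 mol; n(KOH) added = 0.2440 x 0.01265 = 0.003087 mol.
Base is in excess by 0.003087 - 0.002226 = 0.0008610 mol in a total volume of 0.02778 L.
[OH^-] = 0.0008610/0.02778 = 0.03099 M, so pOH = 1.51 and pH = 14.00 - 1.51 = 12.49.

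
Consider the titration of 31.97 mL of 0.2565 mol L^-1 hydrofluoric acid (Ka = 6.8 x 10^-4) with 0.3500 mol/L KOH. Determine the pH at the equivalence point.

n(HF) = 0.2565 x 0.03197 = 0.008200 mol; V(KOH) at equivalence = 0.008200/0.3500 = 0.02343 L.
At equivalence all the acid is converted to F-; total volume = 0.03197 + 0.02343 = 0.05540 L, so [F-] = 0.008200/0.05540 = 0.1480 M.
Kb = Kw/Ka = 1.0e-14 / 6.8 x 10^-4 = 1.47e-11.
[OH^-] = sqrt(Kb x [F-]) = sqrt(1.47e-11 x 0.1480) = 1.48e-6 M.
pOH = 5.83, so pH = 14.00 - 5.83 = 8.17.

8.17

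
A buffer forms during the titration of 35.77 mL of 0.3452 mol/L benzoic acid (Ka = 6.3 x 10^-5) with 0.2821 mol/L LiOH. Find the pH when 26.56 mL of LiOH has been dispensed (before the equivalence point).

4.39

Initial n(C6H5COOH) = 0.3452 x 0.03577 = 0.01235 mol.
n(LiOH) added = 0.2821 x 0.02656 = 0.007493 mol, converting that many moles of C6H5COOH to C6H5COO-.
Remaining n(C6H5COOH) = 0.004855 mol; n(C6H5COO-) = 0.007493 mol.
By Henderson-Hasselbalch, pH = pKa + log([A^-]/[HA]) = 4.20 + log(0.007493/0.004855) = 4.20 + (+0.19) = 4.39.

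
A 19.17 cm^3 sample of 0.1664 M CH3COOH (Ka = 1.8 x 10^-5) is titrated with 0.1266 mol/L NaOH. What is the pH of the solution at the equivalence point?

n(CH3COOH) = 0.1664 x 0.01917 = 0.003190 mol; V(NaOH) at equivalence = 0.003190/0.1266 = 0.02520 L.
At equivalence all the acid is converted to CH3COO-; total volume = 0.01917 + 0.02520 = 0.04437 L, so [CH3COO-] = 0.003190/0.04437 = 0.07190 M.
Kb = Kw/Ka = 1.0e-14 / 1.8 x 10^-5 = 5.56e-10.
[OH^-] = sqrt(Kb x [CH3COO-]) = sqrt(5.56e-10 x 0.07190) = 6.32e-6 M.
pOH = 5.20, so pH = 14.00 - 5.20 = 8.80.

8.80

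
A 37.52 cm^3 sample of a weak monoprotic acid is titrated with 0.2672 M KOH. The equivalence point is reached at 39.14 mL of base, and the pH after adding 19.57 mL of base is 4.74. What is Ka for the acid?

19.57 mL is half of the equivalence volume, so this is the half-equivalence point where [HA] = [A^-].
At half-equivalence pH = pKa, so pKa = 4.74.
Ka = 10^(-4.74) = 1.8 x 10^-5.

1.8 x 10^-5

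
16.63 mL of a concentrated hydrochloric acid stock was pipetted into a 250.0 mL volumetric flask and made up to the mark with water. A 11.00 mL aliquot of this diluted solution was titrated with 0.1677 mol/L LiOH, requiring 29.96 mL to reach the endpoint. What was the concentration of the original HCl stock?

6.87 M

n(LiOH) = 0.1677 x 0.02996 = 0.005024 mol.
n(HCl) in the aliquot = 0.005024 mol.
[diluted HCl] = 0.005024 / 0.01100 = 0.4568 M.
Dilution factor = 250.0/16.63 = 15.03, so [stock] = 0.4568 x 15.03 = 6.87 M.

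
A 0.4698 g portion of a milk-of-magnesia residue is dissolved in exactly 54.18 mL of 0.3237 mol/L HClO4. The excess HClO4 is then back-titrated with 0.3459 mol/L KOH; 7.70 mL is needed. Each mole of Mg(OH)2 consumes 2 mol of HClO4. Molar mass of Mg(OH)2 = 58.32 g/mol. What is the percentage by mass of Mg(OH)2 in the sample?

Total n(HClO4) added = 0.3237 x 0.05418 = 0.01754 mol.
n(KOH) used = 0.3459 x 0.007700 = 0.002663 mol, which equals the excess n(HClO4).
So n(HClO4) consumed by the sample = 0.01754 - 0.002663 = 0.01487 mol.
n(Mg(OH)2) = 0.01487 / 2 = 0.007437 mol.
mass Mg(OH)2 = 0.007437 x 58.32 = 0.4337 g, so %Mg(OH)2 = 0.4337/0.4698 x 100 = 92.3%.

92.3%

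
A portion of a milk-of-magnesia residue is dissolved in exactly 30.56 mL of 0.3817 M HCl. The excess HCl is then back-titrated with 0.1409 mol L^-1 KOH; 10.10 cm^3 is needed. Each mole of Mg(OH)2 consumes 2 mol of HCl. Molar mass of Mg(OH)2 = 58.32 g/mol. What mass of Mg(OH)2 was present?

Total n(HCl) added = 0.3817 x 0.03056 = 0.01166 mol.
n(KOH) used = 0.1409 x 0.01010 = 0.001423 mol, which equals the excess n(HCl).
So n(HCl) consumed by the sample = 0.01166 - 0.001423 = 0.01024 mol.
n(Mg(OH)2) = 0.01024 / 2 = 0.005121 mol.
mass = 0.005121 mol x 58.32 g/mol = 0.299 g.

0.299 g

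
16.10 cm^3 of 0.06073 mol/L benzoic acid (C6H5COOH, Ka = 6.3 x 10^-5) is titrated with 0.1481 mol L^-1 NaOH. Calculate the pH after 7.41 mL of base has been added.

n(acid) = 0.06073 x 0.01610 = 0.0009778 mol; n(NaOH) added = 0.1481 x 0.007410 = 0.001097 mol.
Base is in excess by 0.001097 - 0.0009778 = 0.0001197 mol in a total volume of 0.02351 L.
[OH^-] = 0.0001197/0.02351 = 0.005090 M, so pOH = 2.29 and pH = 14.00 - 2.29 = 11.71.

11.71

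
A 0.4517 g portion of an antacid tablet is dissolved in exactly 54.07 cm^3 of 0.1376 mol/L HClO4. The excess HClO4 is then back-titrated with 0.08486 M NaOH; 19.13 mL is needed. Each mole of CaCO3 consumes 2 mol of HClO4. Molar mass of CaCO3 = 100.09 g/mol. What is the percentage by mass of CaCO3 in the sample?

64.4%

Total n(HClO4) added = 0.1376 x 0.05407 = 0.007440 mol.
n(NaOH) used = 0.08486 x 0.01913 = 0.001623 mol, which equals the excess n(HClO4).
So n(HClO4) consumed by the sample = 0.007440 - 0.001623 = 0.005817 mol.
n(CaCO3) = 0.005817 / 2 = 0.002908 mol.
mass CaCO3 = 0.002908 x 100.09 = 0.2911 g, so %CaCO3 = 0.2911/0.4517 x 100 = 64.4%.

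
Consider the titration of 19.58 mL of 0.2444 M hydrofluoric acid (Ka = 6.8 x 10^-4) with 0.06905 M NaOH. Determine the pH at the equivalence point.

n(HF) = 0.2444 x 0.01958 = 0.004785 mol; V(NaOH) at equivalence = 0.004785/0.06905 = 0.06930 L.
At equivalence all the acid is converted to F-; total volume = 0.01958 + 0.06930 = 0.08888 L, so [F-] = 0.004785/0.08888 = 0.05384 M.
Kb = Kw/Ka = 1.0e-14 / 6.8 x 10^-4 = 1.47e-11.
[OH^-] = sqrt(Kb x [F-]) = sqrt(1.47e-11 x 0.05384) = 8.90e-7 M.
pOH = 6.05, so pH = 14.00 - 6.05 = 7.95.

7.95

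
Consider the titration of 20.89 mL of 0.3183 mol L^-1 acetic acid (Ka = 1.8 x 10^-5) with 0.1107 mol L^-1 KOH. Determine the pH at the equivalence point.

n(CH3COOH) = 0.3183 x 0.02089 = 0.006649 mol; V(KOH) at equivalence = 0.006649/0.1107 = 0.06007 L.
At equivalence all the acid is converted to CH3COO-; total volume = 0.02089 + 0.06007 = 0.08096 L, so [CH3COO-] = 0.006649/0.08096 = 0.08213 M.
Kb = Kw/Ka = 1.0e-14 / 1.8 x 10^-5 = 5.56e-10.
[OH^-] = sqrt(Kb x [CH3COO-]) = sqrt(5.56e-10 x 0.08213) = 6.76e-6 M.
pOH = 5.17, so pH = 14.00 - 5.17 = 8.83.

8.83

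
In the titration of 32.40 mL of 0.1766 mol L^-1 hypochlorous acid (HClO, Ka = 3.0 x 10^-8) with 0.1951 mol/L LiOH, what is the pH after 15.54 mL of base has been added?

7.57

Initial n(HClO) = 0.1766 x 0.03240 = 0.005722 mol.
n(LiOH) added = 0.1951 x 0.01554 = 0.003032 mol, converting that many moles of HClO to ClO-.
Remaining n(HClO) = 0.002690 mol; n(ClO-) = 0.003032 mol.
By Henderson-Hasselbalch, pH = pKa + log([A^-]/[HA]) = 7.52 + log(0.003032/0.002690) = 7.52 + (+0.05) = 7.57.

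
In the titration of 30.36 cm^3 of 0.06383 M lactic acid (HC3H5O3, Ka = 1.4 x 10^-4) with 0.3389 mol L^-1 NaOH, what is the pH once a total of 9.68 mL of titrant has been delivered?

12.53

n(acid) = 0.06383 x 0.03036 = 0.001938 mol; n(NaOH) added = 0.3389 x 0.009680 = 0.003281 mol.
Base is in excess by 0.003281 - 0.001938 = 0.001343 mol in a total volume of 0.04004 L.
[OH^-] = 0.001343/0.04004 = 0.03353 M, so pOH = 1.47 and pH = 14.00 - 1.47 = 12.53.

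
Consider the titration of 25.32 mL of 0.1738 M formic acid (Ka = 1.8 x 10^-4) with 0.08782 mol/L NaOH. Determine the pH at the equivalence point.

n(HCOOH) = 0.1738 x 0.02532 = 0.004401 mol; V(NaOH) at equivalence = 0.004401/0.08782 = 0.05011 L.
At equivalence all the acid is converted to HCOO-; total volume = 0.02532 + 0.05011 = 0.07543 L, so [HCOO-] = 0.004401/0.07543 = 0.05834 M.
Kb = Kw/Ka = 1.0e-14 / 1.8 x 10^-4 = 5.56e-11.
[OH^-] = sqrt(Kb x [HCOO-]) = sqrt(5.56e-11 x 0.05834) = 1.80e-6 M.
pOH = 5.74, so pH = 14.00 - 5.74 = 8.26.

8.26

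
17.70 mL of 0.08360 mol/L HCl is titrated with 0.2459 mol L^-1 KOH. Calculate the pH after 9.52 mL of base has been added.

12.50

n(acid) = 0.08360 x 0.01770 = 0.001480 mol; n(KOH) added = 0.2459 x 0.009520 = 0.002341 mol.
Base is in excess by 0.002341 - 0.001480 = 0.0008612 mol in a total volume of 0.02722 L.
[OH^-] = 0.0008612/0.02722 = 0.03164 M, so pOH = 1.50 and pH = 14.00 - 1.50 = 12.50.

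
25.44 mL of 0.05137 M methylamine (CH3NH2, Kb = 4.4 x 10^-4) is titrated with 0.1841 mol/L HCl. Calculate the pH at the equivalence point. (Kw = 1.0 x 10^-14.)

6.02

n(CH3NH2) = 0.05137 x 0.02544 = 0.001307 mol; V(HCl) at equivalence = 0.001307/0.1841 = 0.007099 L.
At equivalence the base is fully converted to CH3NH3+; total volume = 0.03254 L, so [CH3NH3+] = 0.001307/0.03254 = 0.04016 M.
Ka(CH3NH3+) = Kw/Kb = 1.0e-14 / 4.4 x 10^-4 = 2.27e-11.
[H^+] = sqrt(Ka x [CH3NH3+]) = sqrt(2.27e-11 x 0.04016) = 9.55e-7 M.
pH = -log(9.55e-7) = 6.02.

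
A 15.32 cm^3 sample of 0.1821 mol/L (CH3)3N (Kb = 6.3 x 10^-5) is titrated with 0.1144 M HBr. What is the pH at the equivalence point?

n((CH3)3N) = 0.1821 x 0.01532 = 0.002790 mol; V(HBr) at equivalence = 0.002790/0.1144 = 0.02439 L.
At equivalence the base is fully converted to (CH3)3NH+; total volume = 0.03971 L, so [(CH3)3NH+] = 0.002790/0.03971 = 0.07026 M.
Ka((CH3)3NH+) = Kw/Kb = 1.0e-14 / 6.3 x 10^-5 = 1.59e-10.
[H^+] = sqrt(Ka x [(CH3)3NH+]) = sqrt(1.59e-10 x 0.07026) = 3.34e-6 M.
pH = -log(3.34e-6) = 5.48.

5.48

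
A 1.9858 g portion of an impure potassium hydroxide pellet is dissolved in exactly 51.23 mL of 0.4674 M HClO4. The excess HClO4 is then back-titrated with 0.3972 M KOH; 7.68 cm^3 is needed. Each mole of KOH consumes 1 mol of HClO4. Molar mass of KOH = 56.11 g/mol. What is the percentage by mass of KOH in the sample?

59.0%

Total n(HClO4) added = 0.4674 x 0.05123 = 0.02394 mol.
n(KOH) used = 0.3972 x 0.007680 = 0.003050 mol, which equals the excess n(HClO4).
So n(HClO4) consumed by the sample = 0.02394 - 0.003050 = 0.02089 mol.
n(KOH) = 0.02089 / 1 = 0.02089 mol.
mass KOH = 0.02089 x 56.11 = 1.172 g, so %KOH = 1.172/1.9858 x 100 = 59.0%.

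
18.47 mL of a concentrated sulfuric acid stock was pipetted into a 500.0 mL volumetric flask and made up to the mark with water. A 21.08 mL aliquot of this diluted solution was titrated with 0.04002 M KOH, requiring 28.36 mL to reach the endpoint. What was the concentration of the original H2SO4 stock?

n(KOH) = 0.04002 x 0.02836 = 0.001135 mol.
n(H2SO4) in the aliquot = 0.001135 x 1/2 = 0.0005675 mol.
[diluted H2SO4] = 0.0005675 / 0.02108 = 0.02692 M.
Dilution factor = 500.0/18.47 = 27.07, so [stock] = 0.02692 x 27.07 = 0.729 M.

0.729 M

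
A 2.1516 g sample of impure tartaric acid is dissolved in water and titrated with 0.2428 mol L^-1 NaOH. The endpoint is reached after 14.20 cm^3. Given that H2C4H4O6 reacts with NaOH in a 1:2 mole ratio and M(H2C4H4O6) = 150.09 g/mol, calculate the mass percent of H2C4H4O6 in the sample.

12.0%

n(NaOH) = 0.2428 x 0.01420 = 0.003448 mol.
n(H2C4H4O6) = 0.003448 / 2 = 0.001724 mol.
mass of H2C4H4O6 = 0.001724 x 150.09 = 0.2587 g.
% purity = 0.2587 / 2.1516 x 100 = 12.0%.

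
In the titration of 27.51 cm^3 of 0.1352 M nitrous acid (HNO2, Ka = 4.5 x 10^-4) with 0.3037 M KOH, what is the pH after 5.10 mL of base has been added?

3.20

Initial n(HNO2) = 0.1352 x 0.02751 = 0.003719 mol.
n(KOH) added = 0.3037 x 0.005100 = 0.001549 mol, converting that many moles of HNO2 to NO2-.
Remaining n(HNO2) = 0.002170 mol; n(NO2-) = 0.001549 mol.
By Henderson-Hasselbalch, pH = pKa + log([A^-]/[HA]) = 3.35 + log(0.001549/0.002170) = 3.35 + (-0.15) = 3.20.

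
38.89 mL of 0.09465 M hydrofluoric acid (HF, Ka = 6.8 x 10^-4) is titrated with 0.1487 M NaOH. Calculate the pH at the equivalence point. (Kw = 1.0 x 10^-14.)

7.96

n(HF) = 0.09465 x 0.03889 = 0.003681 mol; V(NaOH) at equivalence = 0.003681/0.1487 = 0.02475 L.
At equivalence all the acid is converted to F-; total volume = 0.03889 + 0.02475 = 0.06364 L, so [F-] = 0.003681/0.06364 = 0.05784 M.
Kb = Kw/Ka = 1.0e-14 / 6.8 x 10^-4 = 1.47e-11.
[OH^-] = sqrt(Kb x [F-]) = sqrt(1.47e-11 x 0.05784) = 9.22e-7 M.
pOH = 6.04, so pH = 14.00 - 6.04 = 7.96.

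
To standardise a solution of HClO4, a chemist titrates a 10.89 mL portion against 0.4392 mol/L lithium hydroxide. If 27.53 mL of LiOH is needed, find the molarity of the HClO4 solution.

1.11 M

n(LiOH) delivered = 0.4392 x 0.02753 = 0.01209 mol.
For a 1:1 reaction, n(HClO4) = 0.01209 mol.
[HClO4] = 0.01209 mol / 0.01089 L = 1.11 M.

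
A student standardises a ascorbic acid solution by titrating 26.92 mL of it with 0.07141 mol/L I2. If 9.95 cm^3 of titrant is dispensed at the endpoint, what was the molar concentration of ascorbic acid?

n(I2) = 0.07141 x 0.009950 = 0.0007105 mol.
From the balanced equation, 1 mol I2 reacts with 1 mol ascorbic acid, so n(ascorbic acid) = 0.0007105 x 1/1 = 0.0007105 mol.
[ascorbic acid] = 0.0007105 / 0.02692 L = 0.0264 M.

0.0264 M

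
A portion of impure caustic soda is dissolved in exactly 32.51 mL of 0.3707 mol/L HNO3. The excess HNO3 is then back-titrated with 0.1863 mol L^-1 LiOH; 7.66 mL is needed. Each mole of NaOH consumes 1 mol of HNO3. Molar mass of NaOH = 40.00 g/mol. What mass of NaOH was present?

Total n(HNO3) added = 0.3707 x 0.03251 = 0.01205 mol.
n(LiOH) used = 0.1863 x 0.007660 = 0.001427 mol, which equals the excess n(HNO3).
So n(HNO3) consumed by the sample = 0.01205 - 0.001427 = 0.01062 mol.
n(NaOH) = 0.01062 / 1 = 0.01062 mol.
mass = 0.01062 mol x 40.00 g/mol = 0.425 g.

0.425 g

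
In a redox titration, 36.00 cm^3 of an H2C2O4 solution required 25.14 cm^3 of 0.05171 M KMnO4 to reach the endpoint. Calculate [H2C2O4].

0.0903 M

n(KMnO4) = 0.05171 x 0.02514 = 0.001300 mol.
From the balanced equation, 2 mol KMnO4 reacts with 5 mol H2C2O4, so n(H2C2O4) = 0.001300 x 5/2 = 0.003250 mol.
[H2C2O4] = 0.003250 / 0.03600 L = 0.0903 M.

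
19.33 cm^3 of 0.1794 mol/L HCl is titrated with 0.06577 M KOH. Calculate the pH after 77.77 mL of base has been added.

n(acid) = 0.1794 x 0.01933 = 0.003468 mol; n(KOH) added = 0.06577 x 0.07777 = 0.005115 mol.
Base is in excess by 0.005115 - 0.003468 = 0.001647 mol in a total volume of 0.09710 L.
[OH^-] = 0.001647/0.09710 = 0.01696 M, so pOH = 1.77 and pH = 14.00 - 1.77 = 12.23.

12.23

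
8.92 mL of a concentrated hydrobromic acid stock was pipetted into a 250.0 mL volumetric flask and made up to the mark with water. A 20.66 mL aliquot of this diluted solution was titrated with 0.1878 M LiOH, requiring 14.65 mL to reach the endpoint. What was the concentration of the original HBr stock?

n(LiOH) = 0.1878 x 0.01465 = 0.002751 mol.
n(HBr) in the aliquot = 0.002751 mol.
[diluted HBr] = 0.002751 / 0.02066 = 0.1332 M.
Dilution factor = 250.0/8.920 = 28.03, so [stock] = 0.1332 x 28.03 = 3.73 M.

3.73 M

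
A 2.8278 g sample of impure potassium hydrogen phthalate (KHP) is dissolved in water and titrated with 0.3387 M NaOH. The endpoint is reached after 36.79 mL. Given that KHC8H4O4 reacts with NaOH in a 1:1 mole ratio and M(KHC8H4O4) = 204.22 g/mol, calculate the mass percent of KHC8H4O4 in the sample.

90.0%

n(NaOH) = 0.3387 x 0.03679 = 0.01246 mol.
n(KHC8H4O4) = 0.01246 / 1 = 0.01246 mol.
mass of KHC8H4O4 = 0.01246 x 204.22 = 2.545 g.
% purity = 2.545 / 2.8278 x 100 = 90.0%.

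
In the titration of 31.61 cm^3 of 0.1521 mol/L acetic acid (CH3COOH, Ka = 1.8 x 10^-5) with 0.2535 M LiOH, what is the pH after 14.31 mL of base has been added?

Initial n(CH3COOH) = 0.1521 x 0.03161 = 0.004808 mol.
n(LiOH) added = 0.2535 x 0.01431 = 0.003628 mol, converting that many moles of CH3COOH to CH3COO-.
Remaining n(CH3COOH) = 0.001180 mol; n(CH3COO-) = 0.003628 mol.
By Henderson-Hasselbalch, pH = pKa + log([A^-]/[HA]) = 4.74 + log(0.003628/0.001180) = 4.74 + (+0.49) = 5.23.

5.23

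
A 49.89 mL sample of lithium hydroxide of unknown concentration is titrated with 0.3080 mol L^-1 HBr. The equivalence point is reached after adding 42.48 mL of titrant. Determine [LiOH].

n(HBr) delivered = 0.3080 x 0.04248 = 0.01308 mol.
For a 1:1 reaction, n(LiOH) = 0.01308 mol.
[LiOH] = 0.01308 mol / 0.04989 L = 0.262 M.

0.262 M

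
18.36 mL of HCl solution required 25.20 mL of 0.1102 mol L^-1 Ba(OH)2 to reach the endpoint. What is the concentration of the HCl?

n(Ba(OH)2) delivered = 0.1102 x 0.02520 = 0.002777 mol.
The reaction is 2 HCl + 1 Ba(OH)2, so n(HCl) = 0.002777 x 2/1 = 0.005554 mol.
[HCl] = 0.005554 mol / 0.01836 L = 0.303 M.

0.303 M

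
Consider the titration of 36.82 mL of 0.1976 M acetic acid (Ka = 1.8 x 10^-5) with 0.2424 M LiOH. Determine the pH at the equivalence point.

8.89

n(CH3COOH) = 0.1976 x 0.03682 = 0.007276 mol; V(LiOH) at equivalence = 0.007276/0.2424 = 0.03001 L.
At equivalence all the acid is converted to CH3COO-; total volume = 0.03682 + 0.03001 = 0.06683 L, so [CH3COO-] = 0.007276/0.06683 = 0.1089 M.
Kb = Kw/Ka = 1.0e-14 / 1.8 x 10^-5 = 5.56e-10.
[OH^-] = sqrt(Kb x [CH3COO-]) = sqrt(5.56e-10 x 0.1089) = 7.78e-6 M.
pOH = 5.11, so pH = 14.00 - 5.11 = 8.89.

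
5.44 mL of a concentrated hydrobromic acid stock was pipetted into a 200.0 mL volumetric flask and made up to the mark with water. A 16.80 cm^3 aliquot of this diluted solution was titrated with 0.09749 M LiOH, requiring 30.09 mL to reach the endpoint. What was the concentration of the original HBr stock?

6.42 M

n(LiOH) = 0.09749 x 0.03009 = 0.002933 mol.
n(HBr) in the aliquot = 0.002933 mol.
[diluted HBr] = 0.002933 / 0.01680 = 0.1746 M.
Dilution factor = 200.0/5.440 = 36.76, so [stock] = 0.1746 x 36.76 = 6.42 M.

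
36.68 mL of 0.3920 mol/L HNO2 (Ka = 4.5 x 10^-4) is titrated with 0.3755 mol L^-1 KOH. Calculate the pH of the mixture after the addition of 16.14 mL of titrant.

Initial n(HNO2) = 0.3920 x 0.03668 = 0.01438 mol.
n(KOH) added = 0.3755 x 0.01614 = 0.006061 mol, converting that many moles of HNO2 to NO2-.
Remaining n(HNO2) = 0.008318 mol; n(NO2-) = 0.006061 mol.
By Henderson-Hasselbalch, pH = pKa + log([A^-]/[HA]) = 3.35 + log(0.006061/0.008318) = 3.35 + (-0.14) = 3.21.

3.21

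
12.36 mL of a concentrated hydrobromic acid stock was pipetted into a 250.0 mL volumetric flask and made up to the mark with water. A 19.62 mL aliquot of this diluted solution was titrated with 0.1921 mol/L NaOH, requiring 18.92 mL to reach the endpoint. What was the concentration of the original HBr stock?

n(NaOH) = 0.1921 x 0.01892 = 0.003635 mol.
n(HBr) in the aliquot = 0.003635 mol.
[diluted HBr] = 0.003635 / 0.01962 = 0.1852 M.
Dilution factor = 250.0/12.36 = 20.23, so [stock] = 0.1852 x 20.23 = 3.75 M.

3.75 M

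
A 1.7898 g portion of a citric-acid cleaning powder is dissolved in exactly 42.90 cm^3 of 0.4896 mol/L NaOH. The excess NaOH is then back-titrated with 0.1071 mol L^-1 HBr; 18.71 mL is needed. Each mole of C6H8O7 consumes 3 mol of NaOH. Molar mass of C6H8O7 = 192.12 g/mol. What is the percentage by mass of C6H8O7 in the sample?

Total n(NaOH) added = 0.4896 x 0.04290 = 0.02100 mol.
n(HBr) used = 0.1071 x 0.01871 = 0.002004 mol, which equals the excess n(NaOH).
So n(NaOH) consumed by the sample = 0.02100 - 0.002004 = 0.01900 mol.
n(C6H8O7) = 0.01900 / 3 = 0.006333 mol.
mass C6H8O7 = 0.006333 x 192.12 = 1.217 g, so %C6H8O7 = 1.217/1.7898 x 100 = 68.0%.

68.0%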